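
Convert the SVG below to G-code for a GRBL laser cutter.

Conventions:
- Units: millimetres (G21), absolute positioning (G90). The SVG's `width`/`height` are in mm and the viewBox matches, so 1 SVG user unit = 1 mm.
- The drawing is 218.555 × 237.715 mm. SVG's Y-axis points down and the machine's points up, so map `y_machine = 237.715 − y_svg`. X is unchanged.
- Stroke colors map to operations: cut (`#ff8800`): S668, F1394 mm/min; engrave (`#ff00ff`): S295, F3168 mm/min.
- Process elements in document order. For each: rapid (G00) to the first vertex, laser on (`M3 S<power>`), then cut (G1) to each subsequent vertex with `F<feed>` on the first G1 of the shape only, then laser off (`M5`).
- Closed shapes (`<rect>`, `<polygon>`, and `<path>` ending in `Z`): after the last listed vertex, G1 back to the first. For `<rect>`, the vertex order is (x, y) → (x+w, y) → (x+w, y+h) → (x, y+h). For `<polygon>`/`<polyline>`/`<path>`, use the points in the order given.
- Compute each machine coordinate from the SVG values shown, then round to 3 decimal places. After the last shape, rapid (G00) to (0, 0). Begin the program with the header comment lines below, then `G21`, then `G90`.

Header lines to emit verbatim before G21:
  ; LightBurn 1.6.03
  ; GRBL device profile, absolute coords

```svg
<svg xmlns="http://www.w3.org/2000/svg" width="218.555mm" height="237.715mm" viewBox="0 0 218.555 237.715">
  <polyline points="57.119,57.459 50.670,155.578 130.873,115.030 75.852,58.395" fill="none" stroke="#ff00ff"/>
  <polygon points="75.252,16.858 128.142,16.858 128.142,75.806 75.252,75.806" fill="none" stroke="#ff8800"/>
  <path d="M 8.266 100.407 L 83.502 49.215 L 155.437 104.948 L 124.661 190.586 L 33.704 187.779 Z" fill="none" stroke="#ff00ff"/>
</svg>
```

Since the viewBox matches the mm dimensions, user units are millimetres directly. The only transform is the Y-flip y_m = 237.715 − y_svg.

Shape 1 is a open polyline drawn with `<polyline>`. Its stroke #ff00ff means engrave at S295, F3168. After flipping Y the toolpath is (57.119,180.256) → (50.670,82.137) → (130.873,122.685) → (75.852,179.320).

Shape 2 is a rectangle drawn with `<polygon>`. Its stroke #ff8800 means cut at S668, F1394. After flipping Y the toolpath is (75.252,220.857) → (128.142,220.857) → (128.142,161.909) → (75.252,161.909) → (75.252,220.857), returning to the start.

Shape 3 is a regular polygon drawn with `<path>`. Its stroke #ff00ff means engrave at S295, F3168. After flipping Y the toolpath is (8.266,137.308) → (83.502,188.500) → (155.437,132.767) → (124.661,47.129) → (33.704,49.936) → (8.266,137.308), returning to the start.

; LightBurn 1.6.03
; GRBL device profile, absolute coords
G21
G90
G00 X57.119 Y180.256
M3 S295
G1 X50.670 Y82.137 F3168
G1 X130.873 Y122.685
G1 X75.852 Y179.320
M5
G00 X75.252 Y220.857
M3 S668
G1 X128.142 Y220.857 F1394
G1 X128.142 Y161.909
G1 X75.252 Y161.909
G1 X75.252 Y220.857
M5
G00 X8.266 Y137.308
M3 S295
G1 X83.502 Y188.500 F3168
G1 X155.437 Y132.767
G1 X124.661 Y47.129
G1 X33.704 Y49.936
G1 X8.266 Y137.308
M5
G00 X0.000 Y0.000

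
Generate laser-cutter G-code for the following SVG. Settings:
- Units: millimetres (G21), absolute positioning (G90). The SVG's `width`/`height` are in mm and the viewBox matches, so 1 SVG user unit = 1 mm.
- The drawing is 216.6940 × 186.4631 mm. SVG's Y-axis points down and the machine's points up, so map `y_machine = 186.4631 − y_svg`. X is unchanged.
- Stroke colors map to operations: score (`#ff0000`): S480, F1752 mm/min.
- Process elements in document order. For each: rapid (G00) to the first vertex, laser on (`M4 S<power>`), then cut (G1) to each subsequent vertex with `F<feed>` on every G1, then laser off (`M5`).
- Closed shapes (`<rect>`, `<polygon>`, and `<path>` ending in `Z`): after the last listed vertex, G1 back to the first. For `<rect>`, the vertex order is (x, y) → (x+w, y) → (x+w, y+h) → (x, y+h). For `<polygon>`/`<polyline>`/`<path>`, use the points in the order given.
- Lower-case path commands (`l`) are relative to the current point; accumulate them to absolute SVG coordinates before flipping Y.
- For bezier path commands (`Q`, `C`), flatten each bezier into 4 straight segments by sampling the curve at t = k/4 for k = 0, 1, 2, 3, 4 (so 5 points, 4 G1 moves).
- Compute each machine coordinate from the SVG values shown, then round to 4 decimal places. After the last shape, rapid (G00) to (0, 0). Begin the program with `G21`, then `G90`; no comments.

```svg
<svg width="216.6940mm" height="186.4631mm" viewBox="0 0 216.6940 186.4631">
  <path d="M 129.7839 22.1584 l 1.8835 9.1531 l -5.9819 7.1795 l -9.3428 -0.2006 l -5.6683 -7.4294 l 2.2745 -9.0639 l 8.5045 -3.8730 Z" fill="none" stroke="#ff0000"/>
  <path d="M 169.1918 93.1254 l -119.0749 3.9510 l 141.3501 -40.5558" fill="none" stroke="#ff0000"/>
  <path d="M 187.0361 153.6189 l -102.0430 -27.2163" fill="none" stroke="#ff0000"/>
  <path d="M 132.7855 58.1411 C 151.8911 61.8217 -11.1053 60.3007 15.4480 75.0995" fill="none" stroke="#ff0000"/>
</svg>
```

Since the viewBox matches the mm dimensions, user units are millimetres directly. The only transform is the Y-flip y_m = 186.4631 − y_svg.

Shape 1 is a regular polygon drawn with `<path>`. Its stroke #ff0000 means score at S480, F1752. After flipping Y the toolpath is (129.7839,164.3047) → (131.6674,155.1516) → (125.6855,147.9721) → (116.3427,148.1727) → (110.6744,155.6021) → (112.9489,164.6660) → (121.4534,168.5390) → (129.7839,164.3047), returning to the start.

Shape 2 is a open polyline drawn with `<path>`. Its stroke #ff0000 means score at S480, F1752. After flipping Y the toolpath is (169.1918,93.3377) → (50.1169,89.3867) → (191.4670,129.9425).

Shape 3 is a line segment drawn with `<path>`. Its stroke #ff0000 means score at S480, F1752. After flipping Y the toolpath is (187.0361,32.8442) → (84.9931,60.0605).

Shape 4 is a cubic bezier drawn with `<path>`. Its stroke #ff0000 means score at S480, F1752. After flipping Y the toolpath is (132.7855,128.3220) → (118.7776,126.2006) → (71.3239,124.0121) → (25.2665,119.7390) → (15.4480,111.3636).

G21
G90
G00 X129.7839 Y164.3047
M4 S480
G1 X131.6674 Y155.1516 F1752
G1 X125.6855 Y147.9721 F1752
G1 X116.3427 Y148.1727 F1752
G1 X110.6744 Y155.6021 F1752
G1 X112.9489 Y164.6660 F1752
G1 X121.4534 Y168.5390 F1752
G1 X129.7839 Y164.3047 F1752
M5
G00 X169.1918 Y93.3377
M4 S480
G1 X50.1169 Y89.3867 F1752
G1 X191.4670 Y129.9425 F1752
M5
G00 X187.0361 Y32.8442
M4 S480
G1 X84.9931 Y60.0605 F1752
M5
G00 X132.7855 Y128.3220
M4 S480
G1 X118.7776 Y126.2006 F1752
G1 X71.3239 Y124.0121 F1752
G1 X25.2665 Y119.7390 F1752
G1 X15.4480 Y111.3636 F1752
M5
G00 X0.0000 Y0.0000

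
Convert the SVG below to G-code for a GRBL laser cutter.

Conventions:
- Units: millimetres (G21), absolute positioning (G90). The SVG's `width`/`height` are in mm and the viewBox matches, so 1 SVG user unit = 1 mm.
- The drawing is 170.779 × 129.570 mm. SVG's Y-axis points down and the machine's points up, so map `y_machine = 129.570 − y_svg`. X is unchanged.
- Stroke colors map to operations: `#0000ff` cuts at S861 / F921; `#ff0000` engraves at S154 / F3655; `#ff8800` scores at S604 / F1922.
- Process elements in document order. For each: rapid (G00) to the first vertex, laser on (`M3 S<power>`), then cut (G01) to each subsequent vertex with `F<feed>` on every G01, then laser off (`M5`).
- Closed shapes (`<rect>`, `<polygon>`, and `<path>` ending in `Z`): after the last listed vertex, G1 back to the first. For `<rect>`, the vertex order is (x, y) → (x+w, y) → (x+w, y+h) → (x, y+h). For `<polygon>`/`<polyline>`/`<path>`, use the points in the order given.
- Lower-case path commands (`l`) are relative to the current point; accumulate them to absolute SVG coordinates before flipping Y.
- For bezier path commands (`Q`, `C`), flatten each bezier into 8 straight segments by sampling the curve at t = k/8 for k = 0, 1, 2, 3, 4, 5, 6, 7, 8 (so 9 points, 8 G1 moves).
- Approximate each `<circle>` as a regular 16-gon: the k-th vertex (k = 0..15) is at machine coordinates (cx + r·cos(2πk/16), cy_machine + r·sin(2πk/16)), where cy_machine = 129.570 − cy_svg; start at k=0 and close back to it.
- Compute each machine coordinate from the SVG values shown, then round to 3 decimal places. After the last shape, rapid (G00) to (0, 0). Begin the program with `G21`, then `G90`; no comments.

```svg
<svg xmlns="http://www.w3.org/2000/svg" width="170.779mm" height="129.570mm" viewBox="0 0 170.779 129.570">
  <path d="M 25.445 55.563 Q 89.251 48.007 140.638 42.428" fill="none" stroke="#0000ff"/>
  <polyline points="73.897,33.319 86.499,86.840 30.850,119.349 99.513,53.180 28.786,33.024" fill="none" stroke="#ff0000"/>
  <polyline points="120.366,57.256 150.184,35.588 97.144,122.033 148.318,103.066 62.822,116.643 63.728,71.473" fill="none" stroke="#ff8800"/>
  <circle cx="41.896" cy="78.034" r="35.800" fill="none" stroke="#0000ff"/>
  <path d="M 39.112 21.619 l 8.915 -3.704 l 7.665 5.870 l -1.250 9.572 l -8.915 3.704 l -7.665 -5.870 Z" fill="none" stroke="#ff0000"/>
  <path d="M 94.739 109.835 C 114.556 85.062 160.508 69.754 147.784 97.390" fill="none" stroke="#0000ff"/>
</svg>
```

Since the viewBox matches the mm dimensions, user units are millimetres directly. The only transform is the Y-flip y_m = 129.570 − y_svg.

Shape 1 is a quadratic bezier drawn with `<path>`. Its stroke #0000ff means cut at S861, F921. After flipping Y the toolpath is (25.445,74.007) → (41.202,75.865) → (56.572,77.661) → (71.553,79.396) → (86.146,81.069) → (100.351,82.680) → (114.168,84.229) → (127.597,85.716) → (140.638,87.142).

Shape 2 is a open polyline drawn with `<polyline>`. Its stroke #ff0000 means engrave at S154, F3655. After flipping Y the toolpath is (73.897,96.251) → (86.499,42.730) → (30.850,10.221) → (99.513,76.390) → (28.786,96.546).

Shape 3 is a open polyline drawn with `<polyline>`. Its stroke #ff8800 means score at S604, F1922. After flipping Y the toolpath is (120.366,72.314) → (150.184,93.982) → (97.144,7.537) → (148.318,26.504) → (62.822,12.927) → (63.728,58.097).

Shape 4 is a circle drawn with `<circle>`. Its stroke #0000ff means cut at S861, F921. After flipping Y the toolpath is (77.696,51.536) → (74.971,65.236) → (67.210,76.850) → (55.596,84.611) → (41.896,87.336) → (28.196,84.611) → (16.582,76.850) → (8.821,65.236) → (6.096,51.536) → (8.821,37.836) → (16.582,26.222) → (28.196,18.461) → (41.896,15.736) → (55.596,18.461) → (67.210,26.222) → (74.971,37.836) → (77.696,51.536), returning to the start.

Shape 5 is a regular polygon drawn with `<path>`. Its stroke #ff0000 means engrave at S154, F3655. After flipping Y the toolpath is (39.112,107.951) → (48.027,111.655) → (55.692,105.785) → (54.442,96.213) → (45.527,92.509) → (37.862,98.379) → (39.112,107.951), returning to the start.

Shape 6 is a cubic bezier drawn with `<path>`. Its stroke #0000ff means cut at S861, F921. After flipping Y the toolpath is (94.739,19.735) → (103.230,28.516) → (113.177,36.017) → (123.586,41.846) → (133.464,45.611) → (141.817,46.919) → (147.650,45.378) → (149.971,40.596) → (147.784,32.180).

G21
G90
G00 X25.445 Y74.007
M3 S861
G01 X41.202 Y75.865 F921
G01 X56.572 Y77.661 F921
G01 X71.553 Y79.396 F921
G01 X86.146 Y81.069 F921
G01 X100.351 Y82.680 F921
G01 X114.168 Y84.229 F921
G01 X127.597 Y85.716 F921
G01 X140.638 Y87.142 F921
M5
G00 X73.897 Y96.251
M3 S154
G01 X86.499 Y42.730 F3655
G01 X30.850 Y10.221 F3655
G01 X99.513 Y76.390 F3655
G01 X28.786 Y96.546 F3655
M5
G00 X120.366 Y72.314
M3 S604
G01 X150.184 Y93.982 F1922
G01 X97.144 Y7.537 F1922
G01 X148.318 Y26.504 F1922
G01 X62.822 Y12.927 F1922
G01 X63.728 Y58.097 F1922
M5
G00 X77.696 Y51.536
M3 S861
G01 X74.971 Y65.236 F921
G01 X67.210 Y76.850 F921
G01 X55.596 Y84.611 F921
G01 X41.896 Y87.336 F921
G01 X28.196 Y84.611 F921
G01 X16.582 Y76.850 F921
G01 X8.821 Y65.236 F921
G01 X6.096 Y51.536 F921
G01 X8.821 Y37.836 F921
G01 X16.582 Y26.222 F921
G01 X28.196 Y18.461 F921
G01 X41.896 Y15.736 F921
G01 X55.596 Y18.461 F921
G01 X67.210 Y26.222 F921
G01 X74.971 Y37.836 F921
G01 X77.696 Y51.536 F921
M5
G00 X39.112 Y107.951
M3 S154
G01 X48.027 Y111.655 F3655
G01 X55.692 Y105.785 F3655
G01 X54.442 Y96.213 F3655
G01 X45.527 Y92.509 F3655
G01 X37.862 Y98.379 F3655
G01 X39.112 Y107.951 F3655
M5
G00 X94.739 Y19.735
M3 S861
G01 X103.230 Y28.516 F921
G01 X113.177 Y36.017 F921
G01 X123.586 Y41.846 F921
G01 X133.464 Y45.611 F921
G01 X141.817 Y46.919 F921
G01 X147.650 Y45.378 F921
G01 X149.971 Y40.596 F921
G01 X147.784 Y32.180 F921
M5
G00 X0.000 Y0.000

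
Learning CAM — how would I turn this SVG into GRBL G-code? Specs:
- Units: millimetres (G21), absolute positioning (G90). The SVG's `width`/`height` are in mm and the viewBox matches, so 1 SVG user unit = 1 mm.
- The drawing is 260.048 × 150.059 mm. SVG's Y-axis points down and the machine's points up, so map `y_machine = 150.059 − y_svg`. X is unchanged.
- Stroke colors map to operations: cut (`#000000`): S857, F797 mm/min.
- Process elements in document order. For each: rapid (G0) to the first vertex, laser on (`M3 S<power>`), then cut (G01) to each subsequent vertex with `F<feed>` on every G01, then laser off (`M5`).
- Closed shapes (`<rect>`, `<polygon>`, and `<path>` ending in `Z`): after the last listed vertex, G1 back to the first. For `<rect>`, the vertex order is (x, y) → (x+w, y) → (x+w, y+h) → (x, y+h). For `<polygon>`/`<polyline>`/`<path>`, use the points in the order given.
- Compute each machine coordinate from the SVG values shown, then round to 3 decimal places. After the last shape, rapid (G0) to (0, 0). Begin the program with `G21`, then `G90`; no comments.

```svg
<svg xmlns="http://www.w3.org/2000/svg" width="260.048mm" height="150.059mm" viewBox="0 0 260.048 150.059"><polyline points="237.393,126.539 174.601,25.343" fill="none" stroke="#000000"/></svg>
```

Since the viewBox matches the mm dimensions, user units are millimetres directly. The only transform is the Y-flip y_m = 150.059 − y_svg.

Shape 1 is a line segment drawn with `<polyline>`. Its stroke #000000 means cut at S857, F797. After flipping Y the toolpath is (237.393,23.520) → (174.601,124.716).

G21
G90
G0 X237.393 Y23.520
M3 S857
G01 X174.601 Y124.716 F797
M5
G0 X0.000 Y0.000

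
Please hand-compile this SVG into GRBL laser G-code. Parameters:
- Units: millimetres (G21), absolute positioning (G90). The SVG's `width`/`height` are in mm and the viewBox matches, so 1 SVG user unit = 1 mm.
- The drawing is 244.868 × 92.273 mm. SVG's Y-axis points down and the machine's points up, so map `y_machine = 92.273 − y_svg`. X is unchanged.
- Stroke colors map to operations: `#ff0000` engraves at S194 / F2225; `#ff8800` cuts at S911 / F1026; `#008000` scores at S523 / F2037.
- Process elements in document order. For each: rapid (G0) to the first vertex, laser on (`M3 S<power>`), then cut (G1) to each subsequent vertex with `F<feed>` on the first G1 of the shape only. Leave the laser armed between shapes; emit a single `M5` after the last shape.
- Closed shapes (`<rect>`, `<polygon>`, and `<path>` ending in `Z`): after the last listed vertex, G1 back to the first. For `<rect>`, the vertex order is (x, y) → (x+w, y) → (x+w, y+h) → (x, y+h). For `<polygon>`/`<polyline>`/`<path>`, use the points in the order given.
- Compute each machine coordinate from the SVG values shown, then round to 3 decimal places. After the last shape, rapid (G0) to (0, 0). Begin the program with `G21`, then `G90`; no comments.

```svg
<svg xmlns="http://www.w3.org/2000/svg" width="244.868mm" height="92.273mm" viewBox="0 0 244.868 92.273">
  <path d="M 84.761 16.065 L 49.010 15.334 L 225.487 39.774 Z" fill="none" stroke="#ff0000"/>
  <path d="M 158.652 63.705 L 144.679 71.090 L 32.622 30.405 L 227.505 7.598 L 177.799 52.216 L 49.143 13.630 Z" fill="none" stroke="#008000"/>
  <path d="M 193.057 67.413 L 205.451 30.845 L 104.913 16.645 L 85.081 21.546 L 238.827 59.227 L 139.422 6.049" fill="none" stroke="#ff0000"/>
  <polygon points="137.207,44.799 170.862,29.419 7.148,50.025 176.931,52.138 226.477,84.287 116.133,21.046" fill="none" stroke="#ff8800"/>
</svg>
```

G21
G90
G0 X84.761 Y76.208
M3 S194
G1 X49.010 Y76.939 F2225
G1 X225.487 Y52.499
G1 X84.761 Y76.208
G0 X158.652 Y28.568
M3 S523
G1 X144.679 Y21.183 F2037
G1 X32.622 Y61.868
G1 X227.505 Y84.675
G1 X177.799 Y40.057
G1 X49.143 Y78.643
G1 X158.652 Y28.568
G0 X193.057 Y24.860
M3 S194
G1 X205.451 Y61.428 F2225
G1 X104.913 Y75.628
G1 X85.081 Y70.727
G1 X238.827 Y33.046
G1 X139.422 Y86.224
G0 X137.207 Y47.474
M3 S911
G1 X170.862 Y62.854 F1026
G1 X7.148 Y42.248
G1 X176.931 Y40.135
G1 X226.477 Y7.986
G1 X116.133 Y71.227
G1 X137.207 Y47.474
M5
G0 X0.000 Y0.000

1 u = 1 mm; y_m = 92.273 − y.

[1] `<path>` closed polygon, #ff0000→engrave S194 F2225: (84.761,76.208) → (49.010,76.939) → (225.487,52.499) → (84.761,76.208) (closed)

[2] `<path>` closed polygon, #008000→score S523 F2037: (158.652,28.568) → (144.679,21.183) → (32.622,61.868) → (227.505,84.675) → (177.799,40.057) → (49.143,78.643) → (158.652,28.568) (closed)

[3] `<path>` open polyline, #ff0000→engrave S194 F2225: (193.057,24.860) → (205.451,61.428) → (104.913,75.628) → (85.081,70.727) → (238.827,33.046) → (139.422,86.224)

[4] `<polygon>` closed polygon, #ff8800→cut S911 F1026: (137.207,47.474) → (170.862,62.854) → (7.148,42.248) → (176.931,40.135) → (226.477,7.986) → (116.133,71.227) → (137.207,47.474) (closed)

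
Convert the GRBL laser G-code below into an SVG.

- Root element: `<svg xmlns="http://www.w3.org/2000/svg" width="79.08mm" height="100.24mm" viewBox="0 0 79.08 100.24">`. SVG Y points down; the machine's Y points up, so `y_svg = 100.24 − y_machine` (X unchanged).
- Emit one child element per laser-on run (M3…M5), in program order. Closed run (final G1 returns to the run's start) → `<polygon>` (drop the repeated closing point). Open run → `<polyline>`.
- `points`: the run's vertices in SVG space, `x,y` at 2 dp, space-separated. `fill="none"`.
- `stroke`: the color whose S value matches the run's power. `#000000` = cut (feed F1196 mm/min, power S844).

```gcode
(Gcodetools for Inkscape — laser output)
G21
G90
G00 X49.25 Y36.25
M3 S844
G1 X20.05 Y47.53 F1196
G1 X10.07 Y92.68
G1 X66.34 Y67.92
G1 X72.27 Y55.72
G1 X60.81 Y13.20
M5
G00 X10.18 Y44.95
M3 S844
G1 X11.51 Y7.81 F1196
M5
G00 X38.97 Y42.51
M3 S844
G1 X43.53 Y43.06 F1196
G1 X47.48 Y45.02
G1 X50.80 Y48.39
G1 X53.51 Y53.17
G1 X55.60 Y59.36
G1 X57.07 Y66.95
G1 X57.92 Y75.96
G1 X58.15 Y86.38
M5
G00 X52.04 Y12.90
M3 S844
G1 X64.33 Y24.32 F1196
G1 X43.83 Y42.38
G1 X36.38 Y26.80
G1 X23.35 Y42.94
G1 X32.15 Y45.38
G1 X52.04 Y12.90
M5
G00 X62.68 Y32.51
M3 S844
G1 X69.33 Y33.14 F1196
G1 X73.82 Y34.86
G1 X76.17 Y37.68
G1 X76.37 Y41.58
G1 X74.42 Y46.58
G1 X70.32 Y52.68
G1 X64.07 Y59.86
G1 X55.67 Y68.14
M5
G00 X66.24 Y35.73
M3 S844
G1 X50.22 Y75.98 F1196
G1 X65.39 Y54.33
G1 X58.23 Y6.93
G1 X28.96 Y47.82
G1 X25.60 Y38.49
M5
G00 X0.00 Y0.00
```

<svg xmlns="http://www.w3.org/2000/svg" width="79.08mm" height="100.24mm" viewBox="0 0 79.08 100.24">
  <polyline points="49.25,63.99 20.05,52.71 10.07,7.56 66.34,32.32 72.27,44.52 60.81,87.04" fill="none" stroke="#000000"/>
  <polyline points="10.18,55.29 11.51,92.43" fill="none" stroke="#000000"/>
  <polyline points="38.97,57.73 43.53,57.18 47.48,55.22 50.80,51.85 53.51,47.07 55.60,40.88 57.07,33.29 57.92,24.28 58.15,13.86" fill="none" stroke="#000000"/>
  <polygon points="52.04,87.34 64.33,75.92 43.83,57.86 36.38,73.44 23.35,57.30 32.15,54.86" fill="none" stroke="#000000"/>
  <polyline points="62.68,67.73 69.33,67.10 73.82,65.38 76.17,62.56 76.37,58.66 74.42,53.66 70.32,47.56 64.07,40.38 55.67,32.10" fill="none" stroke="#000000"/>
  <polyline points="66.24,64.51 50.22,24.26 65.39,45.91 58.23,93.31 28.96,52.42 25.60,61.75" fill="none" stroke="#000000"/>
</svg>

y_svg = 100.24 − y_m. Every run uses S844, so all elements get stroke `#000000` (cut).

[1] open run; points: 49.25,63.99 20.05,52.71 10.07,7.56 66.34,32.32 72.27,44.52 60.81,87.04

[2] open run; points: 10.18,55.29 11.51,92.43

[3] open run; points: 38.97,57.73 43.53,57.18 47.48,55.22 50.80,51.85 53.51,47.07 55.60,40.88 57.07,33.29 57.92,24.28 58.15,13.86

[4] closed run; points: 52.04,87.34 64.33,75.92 43.83,57.86 36.38,73.44 23.35,57.30 32.15,54.86

[5] open run; points: 62.68,67.73 69.33,67.10 73.82,65.38 76.17,62.56 76.37,58.66 74.42,53.66 70.32,47.56 64.07,40.38 55.67,32.10

[6] open run; points: 66.24,64.51 50.22,24.26 65.39,45.91 58.23,93.31 28.96,52.42 25.60,61.75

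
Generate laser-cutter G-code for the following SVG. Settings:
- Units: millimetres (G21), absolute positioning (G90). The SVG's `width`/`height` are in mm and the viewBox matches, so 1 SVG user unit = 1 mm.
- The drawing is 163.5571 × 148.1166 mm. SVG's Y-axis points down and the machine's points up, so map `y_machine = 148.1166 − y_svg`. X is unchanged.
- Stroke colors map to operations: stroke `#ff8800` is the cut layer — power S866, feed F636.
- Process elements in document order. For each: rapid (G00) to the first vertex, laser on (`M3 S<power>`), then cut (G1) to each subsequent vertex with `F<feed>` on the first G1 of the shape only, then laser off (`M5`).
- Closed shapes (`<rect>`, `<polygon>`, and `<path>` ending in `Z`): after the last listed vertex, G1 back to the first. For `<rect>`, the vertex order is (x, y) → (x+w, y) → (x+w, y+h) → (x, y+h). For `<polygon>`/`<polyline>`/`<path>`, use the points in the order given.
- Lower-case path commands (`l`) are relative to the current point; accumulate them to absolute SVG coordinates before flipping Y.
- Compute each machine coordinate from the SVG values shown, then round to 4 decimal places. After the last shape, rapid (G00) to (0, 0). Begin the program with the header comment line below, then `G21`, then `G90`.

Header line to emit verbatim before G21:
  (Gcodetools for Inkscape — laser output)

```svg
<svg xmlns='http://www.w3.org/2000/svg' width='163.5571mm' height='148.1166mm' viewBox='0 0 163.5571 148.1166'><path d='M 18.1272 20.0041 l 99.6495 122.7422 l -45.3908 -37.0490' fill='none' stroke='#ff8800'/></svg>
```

Since the viewBox matches the mm dimensions, user units are millimetres directly. The only transform is the Y-flip y_m = 148.1166 − y_svg.

Shape 1 is a open polyline drawn with `<path>`. Its stroke #ff8800 means cut at S866, F636. After flipping Y the toolpath is (18.1272,128.1125) → (117.7767,5.3703) → (72.3859,42.4193).

(Gcodetools for Inkscape — laser output)
G21
G90
G00 X18.1272 Y128.1125
M3 S866
G1 X117.7767 Y5.3703 F636
G1 X72.3859 Y42.4193
M5
G00 X0.0000 Y0.0000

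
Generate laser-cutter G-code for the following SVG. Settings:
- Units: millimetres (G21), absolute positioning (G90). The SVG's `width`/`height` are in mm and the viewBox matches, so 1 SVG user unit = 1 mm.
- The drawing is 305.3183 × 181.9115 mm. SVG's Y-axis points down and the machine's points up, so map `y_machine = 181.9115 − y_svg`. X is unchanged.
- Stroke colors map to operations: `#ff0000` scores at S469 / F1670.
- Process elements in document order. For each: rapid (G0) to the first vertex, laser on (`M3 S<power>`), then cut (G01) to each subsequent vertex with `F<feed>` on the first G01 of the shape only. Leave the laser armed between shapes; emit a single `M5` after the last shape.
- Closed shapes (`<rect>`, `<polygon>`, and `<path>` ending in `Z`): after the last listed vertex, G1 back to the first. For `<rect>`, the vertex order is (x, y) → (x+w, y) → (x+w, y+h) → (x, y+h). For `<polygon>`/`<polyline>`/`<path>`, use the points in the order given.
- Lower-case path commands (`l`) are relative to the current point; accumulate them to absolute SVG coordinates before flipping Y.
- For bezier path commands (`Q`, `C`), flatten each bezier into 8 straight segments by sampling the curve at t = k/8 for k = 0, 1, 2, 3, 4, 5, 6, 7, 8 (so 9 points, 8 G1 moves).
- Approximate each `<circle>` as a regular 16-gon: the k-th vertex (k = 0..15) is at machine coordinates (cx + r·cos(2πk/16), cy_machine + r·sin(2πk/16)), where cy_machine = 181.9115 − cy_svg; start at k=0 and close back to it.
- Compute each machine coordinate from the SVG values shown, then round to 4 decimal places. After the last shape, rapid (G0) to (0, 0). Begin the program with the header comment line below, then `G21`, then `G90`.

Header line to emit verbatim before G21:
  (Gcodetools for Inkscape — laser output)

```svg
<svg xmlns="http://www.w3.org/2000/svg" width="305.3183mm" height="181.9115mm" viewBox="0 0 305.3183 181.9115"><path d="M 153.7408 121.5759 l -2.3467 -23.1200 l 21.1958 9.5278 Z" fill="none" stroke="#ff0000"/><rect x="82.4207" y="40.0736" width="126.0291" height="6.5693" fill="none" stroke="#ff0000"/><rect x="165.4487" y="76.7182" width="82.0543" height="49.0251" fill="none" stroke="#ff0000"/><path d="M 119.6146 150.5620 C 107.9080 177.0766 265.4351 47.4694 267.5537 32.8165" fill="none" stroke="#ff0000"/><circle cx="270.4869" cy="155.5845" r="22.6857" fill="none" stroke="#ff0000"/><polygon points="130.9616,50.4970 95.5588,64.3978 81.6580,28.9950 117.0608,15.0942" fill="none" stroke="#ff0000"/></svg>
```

(Gcodetools for Inkscape — laser output)
G21
G90
G0 X153.7408 Y60.3356
M3 S469
G01 X151.3941 Y83.4556 F1670
G01 X172.5899 Y73.9278
G01 X153.7408 Y60.3356
G0 X82.4207 Y141.8379
M3 S469
G01 X208.4498 Y141.8379 F1670
G01 X208.4498 Y135.2686
G01 X82.4207 Y135.2686
G01 X82.4207 Y141.8379
G0 X165.4487 Y105.1933
M3 S469
G01 X247.5030 Y105.1933 F1670
G01 X247.5030 Y56.1682
G01 X165.4487 Y56.1682
G01 X165.4487 Y105.1933
G0 X119.6146 Y31.3495
M3 S469
G01 X122.5234 Y28.1953 F1670
G01 X137.4934 Y36.5008
G01 X160.7203 Y53.0894
G01 X188.3997 Y74.7844
G01 X216.7271 Y98.4092
G01 X241.8982 Y120.7870
G01 X260.1085 Y138.7411
G01 X267.5537 Y149.0950
G0 X293.1726 Y26.3270
M3 S469
G01 X291.4458 Y35.0084 F1670
G01 X286.5281 Y42.3682
G01 X279.1683 Y47.2859
G01 X270.4869 Y49.0127
G01 X261.8055 Y47.2859
G01 X254.4457 Y42.3682
G01 X249.5280 Y35.0084
G01 X247.8012 Y26.3270
G01 X249.5280 Y17.6456
G01 X254.4457 Y10.2858
G01 X261.8055 Y5.3681
G01 X270.4869 Y3.6413
G01 X279.1683 Y5.3681
G01 X286.5281 Y10.2858
G01 X291.4458 Y17.6456
G01 X293.1726 Y26.3270
G0 X130.9616 Y131.4145
M3 S469
G01 X95.5588 Y117.5137 F1670
G01 X81.6580 Y152.9165
G01 X117.0608 Y166.8173
G01 X130.9616 Y131.4145
M5
G0 X0.0000 Y0.0000

1 u = 1 mm; y_m = 181.9115 − y.

[1] `<path>` regular polygon, #ff0000→score S469 F1670: (153.7408,60.3356) → (151.3941,83.4556) → (172.5899,73.9278) → (153.7408,60.3356) (closed)

[2] `<rect>` rectangle, #ff0000→score S469 F1670: (82.4207,141.8379) → (208.4498,141.8379) → (208.4498,135.2686) → (82.4207,135.2686) → (82.4207,141.8379) (closed)

[3] `<rect>` rectangle, #ff0000→score S469 F1670: (165.4487,105.1933) → (247.5030,105.1933) → (247.5030,56.1682) → (165.4487,56.1682) → (165.4487,105.1933) (closed)

[4] `<path>` cubic bezier, #ff0000→score S469 F1670: (119.6146,31.3495) → (122.5234,28.1953) → (137.4934,36.5008) → (160.7203,53.0894) → (188.3997,74.7844) → (216.7271,98.4092) → (241.8982,120.7870) → (260.1085,138.7411) → (267.5537,149.0950)

[5] `<circle>` circle, #ff0000→score S469 F1670: (293.1726,26.3270) → (291.4458,35.0084) → (286.5281,42.3682) → (279.1683,47.2859) → (270.4869,49.0127) → (261.8055,47.2859) → (254.4457,42.3682) → (249.5280,35.0084) → (247.8012,26.3270) → (249.5280,17.6456) → (254.4457,10.2858) → (261.8055,5.3681) → (270.4869,3.6413) → (279.1683,5.3681) → (286.5281,10.2858) → (291.4458,17.6456) → (293.1726,26.3270) (closed)

[6] `<polygon>` regular polygon, #ff0000→score S469 F1670: (130.9616,131.4145) → (95.5588,117.5137) → (81.6580,152.9165) → (117.0608,166.8173) → (130.9616,131.4145) (closed)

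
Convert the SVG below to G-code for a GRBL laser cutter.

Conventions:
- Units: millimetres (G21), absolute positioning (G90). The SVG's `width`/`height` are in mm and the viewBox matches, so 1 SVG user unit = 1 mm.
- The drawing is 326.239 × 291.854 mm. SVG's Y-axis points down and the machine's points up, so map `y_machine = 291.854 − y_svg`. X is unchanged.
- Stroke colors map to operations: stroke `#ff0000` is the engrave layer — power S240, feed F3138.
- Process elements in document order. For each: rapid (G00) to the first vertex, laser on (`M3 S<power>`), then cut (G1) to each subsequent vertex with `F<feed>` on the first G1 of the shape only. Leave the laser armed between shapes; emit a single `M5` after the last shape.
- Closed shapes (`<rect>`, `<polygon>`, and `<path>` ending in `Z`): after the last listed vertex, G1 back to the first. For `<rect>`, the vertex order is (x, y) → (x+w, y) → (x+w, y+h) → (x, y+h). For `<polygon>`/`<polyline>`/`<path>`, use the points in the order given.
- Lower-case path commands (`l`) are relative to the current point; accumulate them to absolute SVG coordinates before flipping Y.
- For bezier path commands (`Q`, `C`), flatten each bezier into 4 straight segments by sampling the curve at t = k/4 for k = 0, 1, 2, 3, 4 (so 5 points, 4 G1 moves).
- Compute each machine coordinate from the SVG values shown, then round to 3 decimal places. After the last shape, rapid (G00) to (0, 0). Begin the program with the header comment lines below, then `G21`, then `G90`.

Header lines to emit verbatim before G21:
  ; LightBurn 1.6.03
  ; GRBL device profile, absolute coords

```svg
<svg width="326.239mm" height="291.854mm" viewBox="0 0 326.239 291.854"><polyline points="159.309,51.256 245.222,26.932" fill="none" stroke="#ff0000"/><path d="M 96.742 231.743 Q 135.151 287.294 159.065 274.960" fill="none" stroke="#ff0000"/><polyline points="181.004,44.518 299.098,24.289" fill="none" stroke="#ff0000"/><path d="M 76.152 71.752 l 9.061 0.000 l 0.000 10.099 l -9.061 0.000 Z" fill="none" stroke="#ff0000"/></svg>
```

; LightBurn 1.6.03
; GRBL device profile, absolute coords
G21
G90
G00 X159.309 Y240.598
M3 S240
G1 X245.222 Y264.922 F3138
G00 X96.742 Y60.111
M3 S240
G1 X115.041 Y36.578 F3138
G1 X131.527 Y21.531
G1 X146.202 Y14.970
G1 X159.065 Y16.894
G00 X181.004 Y247.336
M3 S240
G1 X299.098 Y267.565 F3138
G00 X76.152 Y220.102
M3 S240
G1 X85.213 Y220.102 F3138
G1 X85.213 Y210.003
G1 X76.152 Y210.003
G1 X76.152 Y220.102
M5
G00 X0.000 Y0.000

viewBox `0 0 326.239 291.854` with mm width/height → 1 unit = 1 mm. Flip: y_m = 291.854 − y_svg.

**Shape 1** — `<polyline>` line segment, stroke `#ff0000` → engrave (S240, F3138). Machine vertices: (159.309,240.598) → (245.222,264.922). Open path.

**Shape 2** — `<path>` quadratic bezier, stroke `#ff0000` → engrave (S240, F3138). Control points (SVG): P0=(96.742,231.743), P1=(135.151,287.294), P2=(159.065,274.960); sampled at t=k/4. Machine vertices: (96.742,60.111) → (115.041,36.578) → (131.527,21.531) → (146.202,14.970) → (159.065,16.894). Open path.

**Shape 3** — `<polyline>` line segment, stroke `#ff0000` → engrave (S240, F3138). Machine vertices: (181.004,247.336) → (299.098,267.565). Open path.

**Shape 4** — `<path>` rectangle, stroke `#ff0000` → engrave (S240, F3138). Machine vertices: (76.152,220.102) → (85.213,220.102) → (85.213,210.003) → (76.152,210.003) → (76.152,220.102). Closed: final G1 returns to the first vertex.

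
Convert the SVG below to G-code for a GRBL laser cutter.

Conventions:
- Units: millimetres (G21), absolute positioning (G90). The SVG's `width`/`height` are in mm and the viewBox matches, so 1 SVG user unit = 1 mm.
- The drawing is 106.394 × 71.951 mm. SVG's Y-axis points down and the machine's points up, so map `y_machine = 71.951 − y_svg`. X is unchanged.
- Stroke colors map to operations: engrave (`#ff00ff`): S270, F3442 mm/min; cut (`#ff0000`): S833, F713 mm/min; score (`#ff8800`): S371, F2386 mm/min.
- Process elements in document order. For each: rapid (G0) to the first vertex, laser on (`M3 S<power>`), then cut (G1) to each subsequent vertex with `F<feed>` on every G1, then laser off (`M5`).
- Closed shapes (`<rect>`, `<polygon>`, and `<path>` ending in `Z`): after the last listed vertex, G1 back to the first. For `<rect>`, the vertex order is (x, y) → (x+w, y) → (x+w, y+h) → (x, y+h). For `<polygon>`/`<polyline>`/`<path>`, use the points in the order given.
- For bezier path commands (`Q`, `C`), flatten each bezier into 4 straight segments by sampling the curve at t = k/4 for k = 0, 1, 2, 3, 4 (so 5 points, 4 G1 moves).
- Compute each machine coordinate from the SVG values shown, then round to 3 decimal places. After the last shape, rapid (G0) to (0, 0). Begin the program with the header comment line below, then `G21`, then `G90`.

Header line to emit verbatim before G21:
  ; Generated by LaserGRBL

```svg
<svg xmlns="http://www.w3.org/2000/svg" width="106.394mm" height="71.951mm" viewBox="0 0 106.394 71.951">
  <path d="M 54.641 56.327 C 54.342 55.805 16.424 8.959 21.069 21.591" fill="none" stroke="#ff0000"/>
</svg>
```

1 u = 1 mm; y_m = 71.951 − y.

[1] `<path>` cubic bezier, #ff0000→cut S833 F713: (54.641,15.624) → (48.616,23.048) → (36.001,37.925) → (24.313,50.335) → (21.069,50.360)

; Generated by LaserGRBL
G21
G90
G0 X54.641 Y15.624
M3 S833
G1 X48.616 Y23.048 F713
G1 X36.001 Y37.925 F713
G1 X24.313 Y50.335 F713
G1 X21.069 Y50.360 F713
M5
G0 X0.000 Y0.000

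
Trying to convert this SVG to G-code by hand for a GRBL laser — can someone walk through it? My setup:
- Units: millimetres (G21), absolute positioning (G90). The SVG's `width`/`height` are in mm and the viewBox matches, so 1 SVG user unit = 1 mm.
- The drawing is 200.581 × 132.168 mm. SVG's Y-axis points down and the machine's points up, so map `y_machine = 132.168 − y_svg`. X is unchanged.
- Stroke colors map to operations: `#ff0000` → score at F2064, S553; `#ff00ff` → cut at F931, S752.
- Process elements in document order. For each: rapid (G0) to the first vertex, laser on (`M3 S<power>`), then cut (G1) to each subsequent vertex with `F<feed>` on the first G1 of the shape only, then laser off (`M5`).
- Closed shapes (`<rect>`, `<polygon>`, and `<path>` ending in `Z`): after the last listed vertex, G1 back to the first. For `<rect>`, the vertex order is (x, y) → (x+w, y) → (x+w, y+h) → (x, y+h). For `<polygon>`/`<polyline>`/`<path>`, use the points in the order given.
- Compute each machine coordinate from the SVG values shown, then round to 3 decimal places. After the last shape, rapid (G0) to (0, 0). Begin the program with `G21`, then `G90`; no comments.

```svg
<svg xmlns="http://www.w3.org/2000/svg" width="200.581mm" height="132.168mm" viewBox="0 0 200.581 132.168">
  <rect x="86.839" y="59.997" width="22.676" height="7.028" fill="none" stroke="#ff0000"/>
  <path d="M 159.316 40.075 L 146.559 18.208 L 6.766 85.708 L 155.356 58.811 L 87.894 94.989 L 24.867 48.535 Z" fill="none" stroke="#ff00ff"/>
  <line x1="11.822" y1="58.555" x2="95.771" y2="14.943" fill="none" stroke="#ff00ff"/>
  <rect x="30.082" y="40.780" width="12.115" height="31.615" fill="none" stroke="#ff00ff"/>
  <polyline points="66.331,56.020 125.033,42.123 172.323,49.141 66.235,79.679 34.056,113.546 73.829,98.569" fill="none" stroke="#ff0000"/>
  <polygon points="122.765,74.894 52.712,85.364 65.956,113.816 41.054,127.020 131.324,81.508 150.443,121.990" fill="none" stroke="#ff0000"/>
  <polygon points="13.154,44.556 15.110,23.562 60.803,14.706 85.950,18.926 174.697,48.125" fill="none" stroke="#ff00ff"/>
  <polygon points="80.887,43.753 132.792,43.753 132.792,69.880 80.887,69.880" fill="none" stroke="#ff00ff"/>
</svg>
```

G21
G90
G0 X86.839 Y72.171
M3 S553
G1 X109.515 Y72.171 F2064
G1 X109.515 Y65.143
G1 X86.839 Y65.143
G1 X86.839 Y72.171
M5
G0 X159.316 Y92.093
M3 S752
G1 X146.559 Y113.960 F931
G1 X6.766 Y46.460
G1 X155.356 Y73.357
G1 X87.894 Y37.179
G1 X24.867 Y83.633
G1 X159.316 Y92.093
M5
G0 X11.822 Y73.613
M3 S752
G1 X95.771 Y117.225 F931
M5
G0 X30.082 Y91.388
M3 S752
G1 X42.197 Y91.388 F931
G1 X42.197 Y59.773
G1 X30.082 Y59.773
G1 X30.082 Y91.388
M5
G0 X66.331 Y76.148
M3 S553
G1 X125.033 Y90.045 F2064
G1 X172.323 Y83.027
G1 X66.235 Y52.489
G1 X34.056 Y18.622
G1 X73.829 Y33.599
M5
G0 X122.765 Y57.274
M3 S553
G1 X52.712 Y46.804 F2064
G1 X65.956 Y18.352
G1 X41.054 Y5.148
G1 X131.324 Y50.660
G1 X150.443 Y10.178
G1 X122.765 Y57.274
M5
G0 X13.154 Y87.612
M3 S752
G1 X15.110 Y108.606 F931
G1 X60.803 Y117.462
G1 X85.950 Y113.242
G1 X174.697 Y84.043
G1 X13.154 Y87.612
M5
G0 X80.887 Y88.415
M3 S752
G1 X132.792 Y88.415 F931
G1 X132.792 Y62.288
G1 X80.887 Y62.288
G1 X80.887 Y88.415
M5
G0 X0.000 Y0.000

Since the viewBox matches the mm dimensions, user units are millimetres directly. The only transform is the Y-flip y_m = 132.168 − y_svg.

Shape 1 is a rectangle drawn with `<rect>`. Its stroke #ff0000 means score at S553, F2064. After flipping Y the toolpath is (86.839,72.171) → (109.515,72.171) → (109.515,65.143) → (86.839,65.143) → (86.839,72.171), returning to the start.

Shape 2 is a closed polygon drawn with `<path>`. Its stroke #ff00ff means cut at S752, F931. After flipping Y the toolpath is (159.316,92.093) → (146.559,113.960) → (6.766,46.460) → (155.356,73.357) → (87.894,37.179) → (24.867,83.633) → (159.316,92.093), returning to the start.

Shape 3 is a line segment drawn with `<line>`. Its stroke #ff00ff means cut at S752, F931. After flipping Y the toolpath is (11.822,73.613) → (95.771,117.225).

Shape 4 is a rectangle drawn with `<rect>`. Its stroke #ff00ff means cut at S752, F931. After flipping Y the toolpath is (30.082,91.388) → (42.197,91.388) → (42.197,59.773) → (30.082,59.773) → (30.082,91.388), returning to the start.

Shape 5 is a open polyline drawn with `<polyline>`. Its stroke #ff0000 means score at S553, F2064. After flipping Y the toolpath is (66.331,76.148) → (125.033,90.045) → (172.323,83.027) → (66.235,52.489) → (34.056,18.622) → (73.829,33.599).

Shape 6 is a closed polygon drawn with `<polygon>`. Its stroke #ff0000 means score at S553, F2064. After flipping Y the toolpath is (122.765,57.274) → (52.712,46.804) → (65.956,18.352) → (41.054,5.148) → (131.324,50.660) → (150.443,10.178) → (122.765,57.274), returning to the start.

Shape 7 is a closed polygon drawn with `<polygon>`. Its stroke #ff00ff means cut at S752, F931. After flipping Y the toolpath is (13.154,87.612) → (15.110,108.606) → (60.803,117.462) → (85.950,113.242) → (174.697,84.043) → (13.154,87.612), returning to the start.

Shape 8 is a rectangle drawn with `<polygon>`. Its stroke #ff00ff means cut at S752, F931. After flipping Y the toolpath is (80.887,88.415) → (132.792,88.415) → (132.792,62.288) → (80.887,62.288) → (80.887,88.415), returning to the start.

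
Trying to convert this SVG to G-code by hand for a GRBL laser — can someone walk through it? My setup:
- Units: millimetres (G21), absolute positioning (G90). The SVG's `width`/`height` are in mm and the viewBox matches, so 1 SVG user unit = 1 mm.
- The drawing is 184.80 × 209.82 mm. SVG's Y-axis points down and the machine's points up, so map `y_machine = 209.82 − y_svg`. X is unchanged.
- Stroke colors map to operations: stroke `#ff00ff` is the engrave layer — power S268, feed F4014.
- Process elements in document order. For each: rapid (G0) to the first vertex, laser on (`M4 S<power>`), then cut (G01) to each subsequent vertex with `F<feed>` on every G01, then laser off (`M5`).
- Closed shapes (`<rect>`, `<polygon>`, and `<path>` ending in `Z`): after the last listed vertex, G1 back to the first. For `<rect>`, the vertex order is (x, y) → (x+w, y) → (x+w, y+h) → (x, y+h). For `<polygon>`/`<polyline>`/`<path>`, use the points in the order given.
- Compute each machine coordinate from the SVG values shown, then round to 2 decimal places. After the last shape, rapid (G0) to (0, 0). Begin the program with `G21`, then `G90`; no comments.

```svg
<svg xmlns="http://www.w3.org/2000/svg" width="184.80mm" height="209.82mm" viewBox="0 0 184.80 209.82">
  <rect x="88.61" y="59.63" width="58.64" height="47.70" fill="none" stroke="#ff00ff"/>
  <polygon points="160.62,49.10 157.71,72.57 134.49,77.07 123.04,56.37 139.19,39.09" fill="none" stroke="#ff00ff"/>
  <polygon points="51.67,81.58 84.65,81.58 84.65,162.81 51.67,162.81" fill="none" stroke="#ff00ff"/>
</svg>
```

G21
G90
G0 X88.61 Y150.19
M4 S268
G01 X147.25 Y150.19 F4014
G01 X147.25 Y102.49 F4014
G01 X88.61 Y102.49 F4014
G01 X88.61 Y150.19 F4014
M5
G0 X160.62 Y160.72
M4 S268
G01 X157.71 Y137.25 F4014
G01 X134.49 Y132.75 F4014
G01 X123.04 Y153.45 F4014
G01 X139.19 Y170.73 F4014
G01 X160.62 Y160.72 F4014
M5
G0 X51.67 Y128.24
M4 S268
G01 X84.65 Y128.24 F4014
G01 X84.65 Y47.01 F4014
G01 X51.67 Y47.01 F4014
G01 X51.67 Y128.24 F4014
M5
G0 X0.00 Y0.00

1 u = 1 mm; y_m = 209.82 − y.

[1] `<rect>` rectangle, #ff00ff→engrave S268 F4014: (88.61,150.19) → (147.25,150.19) → (147.25,102.49) → (88.61,102.49) → (88.61,150.19) (closed)

[2] `<polygon>` regular polygon, #ff00ff→engrave S268 F4014: (160.62,160.72) → (157.71,137.25) → (134.49,132.75) → (123.04,153.45) → (139.19,170.73) → (160.62,160.72) (closed)

[3] `<polygon>` rectangle, #ff00ff→engrave S268 F4014: (51.67,128.24) → (84.65,128.24) → (84.65,47.01) → (51.67,47.01) → (51.67,128.24) (closed)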